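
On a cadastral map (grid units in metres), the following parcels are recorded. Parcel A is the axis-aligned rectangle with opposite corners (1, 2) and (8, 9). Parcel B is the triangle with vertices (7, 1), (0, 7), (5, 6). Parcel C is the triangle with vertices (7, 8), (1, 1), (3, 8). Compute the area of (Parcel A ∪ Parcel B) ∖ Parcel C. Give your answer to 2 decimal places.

|Parcel A ∪ Parcel B| = 49.7119.
|(Parcel A ∪ Parcel B) ∩ Parcel C| = 13.7143.
|(Parcel A ∪ Parcel B) ∖ Parcel C| = 49.7119 − 13.7143 = 36.00.

36.00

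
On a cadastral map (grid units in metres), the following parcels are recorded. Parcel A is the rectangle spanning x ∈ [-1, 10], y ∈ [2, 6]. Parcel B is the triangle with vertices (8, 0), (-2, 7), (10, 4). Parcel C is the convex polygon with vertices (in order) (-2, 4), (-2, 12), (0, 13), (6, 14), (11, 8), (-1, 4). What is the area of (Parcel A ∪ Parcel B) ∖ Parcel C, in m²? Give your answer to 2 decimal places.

|Parcel A ∪ Parcel B| = 49.1429.
|(Parcel A ∪ Parcel B) ∩ Parcel C| = 7.2857.
|(Parcel A ∪ Parcel B) ∖ Parcel C| = 49.1429 − 7.2857 = 41.86.

41.86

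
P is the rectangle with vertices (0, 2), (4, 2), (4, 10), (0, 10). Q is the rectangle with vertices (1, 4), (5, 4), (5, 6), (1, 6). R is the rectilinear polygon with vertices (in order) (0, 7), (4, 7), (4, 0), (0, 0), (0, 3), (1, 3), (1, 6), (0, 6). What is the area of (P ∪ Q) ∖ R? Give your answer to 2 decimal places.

17.00

|P ∪ Q| = 34.
|(P ∪ Q) ∩ R| = 17.
|(P ∪ Q) ∖ R| = 34 − 17 = 17.00.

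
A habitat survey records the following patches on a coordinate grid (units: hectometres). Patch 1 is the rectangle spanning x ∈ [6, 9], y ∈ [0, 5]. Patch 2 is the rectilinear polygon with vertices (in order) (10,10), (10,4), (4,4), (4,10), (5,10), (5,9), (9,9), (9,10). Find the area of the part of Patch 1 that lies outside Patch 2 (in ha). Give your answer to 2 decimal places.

12.00

|Patch 1| = 15, |Patch 1∩Patch 2| = 3.
|Patch 1 ∖ Patch 2| = |Patch 1| − |Patch 1∩Patch 2| = 15 − 3 = 12.00.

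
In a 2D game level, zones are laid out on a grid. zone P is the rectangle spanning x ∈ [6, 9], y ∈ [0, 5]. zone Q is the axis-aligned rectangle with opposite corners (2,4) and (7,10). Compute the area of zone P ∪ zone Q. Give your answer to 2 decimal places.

By inclusion–exclusion:
Individual areas: |zone P| = 15, |zone Q| = 30.
|zone P∩zone Q|: x∈[6,7], y∈[4,5] → 1·1 = 1.
|zone P ∪ zone Q| = 45 − 1 = 44.00.

44.00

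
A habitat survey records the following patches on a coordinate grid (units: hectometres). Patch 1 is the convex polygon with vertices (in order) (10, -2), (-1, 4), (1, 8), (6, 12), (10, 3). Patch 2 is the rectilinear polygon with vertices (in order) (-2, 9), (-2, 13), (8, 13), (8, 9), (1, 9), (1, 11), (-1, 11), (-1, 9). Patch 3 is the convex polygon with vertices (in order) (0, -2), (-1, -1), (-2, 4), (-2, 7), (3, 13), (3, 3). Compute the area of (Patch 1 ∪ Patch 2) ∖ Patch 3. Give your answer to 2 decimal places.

|Patch 1 ∪ Patch 2| = 109.375.
|(Patch 1 ∪ Patch 2) ∩ Patch 3| = 23.0229.
|(Patch 1 ∪ Patch 2) ∖ Patch 3| = 109.375 − 23.0229 = 86.35.

86.35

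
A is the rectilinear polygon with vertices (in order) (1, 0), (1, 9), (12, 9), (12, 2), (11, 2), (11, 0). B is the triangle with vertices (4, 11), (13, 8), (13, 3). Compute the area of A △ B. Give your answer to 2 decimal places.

|A| = 97, |B| = 22.5, |A∩B| = 14.0278.
|A △ B| = |A| + |B| − 2·|A∩B| = 97 + 22.5 − 28.0556 = 91.44.

91.44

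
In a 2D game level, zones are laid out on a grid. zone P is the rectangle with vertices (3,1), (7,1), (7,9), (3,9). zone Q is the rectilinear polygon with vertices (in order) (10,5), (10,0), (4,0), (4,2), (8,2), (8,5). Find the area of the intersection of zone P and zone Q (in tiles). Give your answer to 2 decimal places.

3.00

The intersection is the polygon with vertices (7,1), (4,1), (4,2), (7,2).
By the shoelace formula its area is 3.00.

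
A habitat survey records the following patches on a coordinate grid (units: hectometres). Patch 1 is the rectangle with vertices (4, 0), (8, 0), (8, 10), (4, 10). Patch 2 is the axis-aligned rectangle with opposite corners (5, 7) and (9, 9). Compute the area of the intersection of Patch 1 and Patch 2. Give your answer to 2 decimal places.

6.00

|Patch 1∩Patch 2|: x∈[5,8], y∈[7,9] → 3·2 = 6.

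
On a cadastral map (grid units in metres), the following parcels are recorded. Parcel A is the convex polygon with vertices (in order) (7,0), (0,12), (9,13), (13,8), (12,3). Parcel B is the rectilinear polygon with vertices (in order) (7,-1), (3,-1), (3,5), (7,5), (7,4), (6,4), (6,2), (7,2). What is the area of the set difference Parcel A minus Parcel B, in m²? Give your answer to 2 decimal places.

|Parcel A| = 99.5, |Parcel A∩Parcel B| = 5.2917.
|Parcel A ∖ Parcel B| = |Parcel A| − |Parcel A∩Parcel B| = 99.5 − 5.2917 = 94.21.

94.21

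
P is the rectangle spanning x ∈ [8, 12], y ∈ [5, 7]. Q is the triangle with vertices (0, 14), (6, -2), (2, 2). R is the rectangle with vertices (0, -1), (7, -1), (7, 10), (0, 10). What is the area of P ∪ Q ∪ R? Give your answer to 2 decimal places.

86.98

By inclusion–exclusion:
Individual areas: |P| = 8, |Q| = 20, |R| = 77.
|P∩Q| = 0.
|P∩R| = 0 (no overlap).
|Q∩R| = 18.0208.
|P∩Q∩R| = 0.
|P ∪ Q ∪ R| = 105 − 18.0208 + 0 = 86.98.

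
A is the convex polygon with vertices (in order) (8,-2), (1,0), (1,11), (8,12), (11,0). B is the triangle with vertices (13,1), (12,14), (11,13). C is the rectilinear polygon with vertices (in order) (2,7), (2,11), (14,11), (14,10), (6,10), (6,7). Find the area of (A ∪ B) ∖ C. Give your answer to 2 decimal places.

96.27

|A ∪ B| = 115.5.
|(A ∪ B) ∩ C| = 19.2276.
|(A ∪ B) ∖ C| = 115.5 − 19.2276 = 96.27.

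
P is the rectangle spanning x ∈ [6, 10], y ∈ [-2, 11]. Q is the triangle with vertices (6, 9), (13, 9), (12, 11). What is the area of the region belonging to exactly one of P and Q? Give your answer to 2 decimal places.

53.67

|P| = 52, |Q| = 7, |P∩Q| = 2.6667.
|P △ Q| = |P| + |Q| − 2·|P∩Q| = 52 + 7 − 5.3333 = 53.67.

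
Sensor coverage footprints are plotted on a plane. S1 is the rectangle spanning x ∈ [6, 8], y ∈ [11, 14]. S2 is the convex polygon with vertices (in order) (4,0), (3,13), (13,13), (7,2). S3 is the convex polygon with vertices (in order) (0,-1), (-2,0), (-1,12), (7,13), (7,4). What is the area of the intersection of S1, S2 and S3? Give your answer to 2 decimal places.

The intersection is the polygon with vertices (6,11), (6,12.875), (7,13), (7,11).
By the shoelace formula its area is 1.94.

1.94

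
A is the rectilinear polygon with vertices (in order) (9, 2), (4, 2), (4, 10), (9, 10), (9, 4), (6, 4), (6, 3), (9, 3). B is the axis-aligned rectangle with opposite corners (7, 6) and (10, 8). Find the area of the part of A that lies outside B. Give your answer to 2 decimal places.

|A| = 37, |A∩B| = 4.
|A ∖ B| = |A| − |A∩B| = 37 − 4 = 33.00.

33.00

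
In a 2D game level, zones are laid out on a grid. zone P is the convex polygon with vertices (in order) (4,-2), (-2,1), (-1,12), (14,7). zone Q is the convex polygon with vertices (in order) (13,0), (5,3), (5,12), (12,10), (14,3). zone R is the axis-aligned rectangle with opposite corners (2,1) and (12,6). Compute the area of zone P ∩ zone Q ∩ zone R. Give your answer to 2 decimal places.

The intersection is the polygon with vertices (8.216,1.794), (5,3), (5,6), (12,6), (12,5.2).
By the shoelace formula its area is 21.06.

21.06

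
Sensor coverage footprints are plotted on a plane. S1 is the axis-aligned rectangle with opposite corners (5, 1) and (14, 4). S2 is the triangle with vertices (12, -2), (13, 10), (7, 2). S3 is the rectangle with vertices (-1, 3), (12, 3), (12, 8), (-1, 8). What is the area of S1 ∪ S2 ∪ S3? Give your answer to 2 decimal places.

By inclusion–exclusion:
Individual areas: |S1| = 27, |S2| = 32, |S3| = 65.
|S1∩S2| = 14.
|S1∩S3|: x∈[5,12], y∈[3,4] → 7·1 = 7.
|S2∩S3| = 11.875.
|S1∩S2∩S3| = 3.875.
|S1 ∪ S2 ∪ S3| = 124 − 32.875 + 3.875 = 95.00.

95.00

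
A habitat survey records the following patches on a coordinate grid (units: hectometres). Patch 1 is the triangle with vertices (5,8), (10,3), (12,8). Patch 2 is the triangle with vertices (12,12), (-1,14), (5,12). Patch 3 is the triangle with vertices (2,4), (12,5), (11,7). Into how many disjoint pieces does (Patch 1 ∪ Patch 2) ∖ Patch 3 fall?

3

(Patch 1 ∪ Patch 2) ∖ Patch 3 splits into 3 disjoint pieces (area 9.625, area 2.1477, area 7).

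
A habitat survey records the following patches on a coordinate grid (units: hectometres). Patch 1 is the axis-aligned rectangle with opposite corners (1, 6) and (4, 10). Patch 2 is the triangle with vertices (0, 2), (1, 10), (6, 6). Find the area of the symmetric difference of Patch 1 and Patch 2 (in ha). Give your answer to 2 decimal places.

|Patch 1| = 12, |Patch 2| = 22, |Patch 1∩Patch 2| = 8.4.
|Patch 1 △ Patch 2| = |Patch 1| + |Patch 2| − 2·|Patch 1∩Patch 2| = 12 + 22 − 16.8 = 17.20.

17.20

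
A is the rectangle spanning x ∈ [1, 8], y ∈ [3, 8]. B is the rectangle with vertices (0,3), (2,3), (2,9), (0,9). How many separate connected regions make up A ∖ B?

1

A ∖ B is a single connected region.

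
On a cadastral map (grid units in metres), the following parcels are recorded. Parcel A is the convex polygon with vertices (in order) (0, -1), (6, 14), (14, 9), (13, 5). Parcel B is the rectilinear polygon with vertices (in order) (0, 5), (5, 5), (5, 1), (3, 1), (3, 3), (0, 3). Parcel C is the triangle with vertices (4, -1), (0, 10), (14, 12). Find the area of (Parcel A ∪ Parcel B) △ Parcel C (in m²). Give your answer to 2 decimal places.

|Parcel A ∪ Parcel B| = 102.1026.
|(Parcel A ∪ Parcel B) ∩ Parcel C| = 61.0955.
|(Parcel A ∪ Parcel B) △ Parcel C| = 102.1026 + 81 − 122.1909 = 60.91.

60.91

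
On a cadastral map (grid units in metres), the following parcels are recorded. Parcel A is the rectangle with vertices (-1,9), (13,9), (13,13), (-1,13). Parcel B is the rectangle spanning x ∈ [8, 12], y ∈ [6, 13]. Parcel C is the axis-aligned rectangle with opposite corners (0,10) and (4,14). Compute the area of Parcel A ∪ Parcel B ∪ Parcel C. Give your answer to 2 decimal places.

By inclusion–exclusion:
Individual areas: |Parcel A| = 56, |Parcel B| = 28, |Parcel C| = 16.
|Parcel A∩Parcel B|: x∈[8,12], y∈[9,13] → 4·4 = 16.
|Parcel A∩Parcel C|: x∈[0,4], y∈[10,13] → 4·3 = 12.
|Parcel B∩Parcel C| = 0 (no overlap).
|Parcel A∩Parcel B∩Parcel C| = 0.
|Parcel A ∪ Parcel B ∪ Parcel C| = 100 − 28 + 0 = 72.00.

72.00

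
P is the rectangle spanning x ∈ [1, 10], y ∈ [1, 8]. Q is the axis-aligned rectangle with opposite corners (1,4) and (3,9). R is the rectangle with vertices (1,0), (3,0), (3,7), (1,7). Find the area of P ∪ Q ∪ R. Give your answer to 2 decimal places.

67.00

By inclusion–exclusion:
Individual areas: |P| = 63, |Q| = 10, |R| = 14.
|P∩Q|: x∈[1,3], y∈[4,8] → 2·4 = 8.
|P∩R|: x∈[1,3], y∈[1,7] → 2·6 = 12.
|Q∩R|: x∈[1,3], y∈[4,7] → 2·3 = 6.
|P∩Q∩R| = 6.
|P ∪ Q ∪ R| = 87 − 26 + 6 = 67.00.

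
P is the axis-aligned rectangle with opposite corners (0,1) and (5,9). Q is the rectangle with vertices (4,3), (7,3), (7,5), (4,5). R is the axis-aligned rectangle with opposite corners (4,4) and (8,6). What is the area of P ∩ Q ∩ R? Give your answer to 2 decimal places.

1.00

The intersection is the polygon with vertices (4,5), (5,5), (5,4), (4,4).
By the shoelace formula its area is 1.00.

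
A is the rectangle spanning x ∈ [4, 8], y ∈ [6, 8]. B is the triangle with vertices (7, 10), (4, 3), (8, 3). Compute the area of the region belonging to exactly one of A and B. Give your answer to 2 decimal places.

15.14

|A| = 8, |B| = 14, |A∩B| = 3.4286.
|A △ B| = |A| + |B| − 2·|A∩B| = 8 + 14 − 6.8571 = 15.14.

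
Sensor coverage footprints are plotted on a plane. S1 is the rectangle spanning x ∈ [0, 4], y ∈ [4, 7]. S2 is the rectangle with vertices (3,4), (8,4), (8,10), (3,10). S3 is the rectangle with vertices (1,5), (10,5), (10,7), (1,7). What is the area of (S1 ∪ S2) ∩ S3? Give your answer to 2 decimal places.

The region (S1 ∪ S2) ∩ S3 is the polygon with vertices (3,7), (8,7), (8,5), (1,5), (1,7).
By the shoelace formula its area is 14.00.

14.00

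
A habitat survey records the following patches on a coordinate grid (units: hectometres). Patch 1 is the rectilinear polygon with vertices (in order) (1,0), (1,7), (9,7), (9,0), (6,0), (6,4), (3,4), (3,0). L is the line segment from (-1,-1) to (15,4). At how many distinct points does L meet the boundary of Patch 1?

4

The segment meets the boundary at (9,2.125), (6,1.188), (3,0.25), (2.2,0).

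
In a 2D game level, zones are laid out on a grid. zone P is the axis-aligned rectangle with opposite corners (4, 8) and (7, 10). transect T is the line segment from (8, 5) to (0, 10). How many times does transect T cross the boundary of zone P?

The segment lies entirely outside zone P and never meets its boundary.

0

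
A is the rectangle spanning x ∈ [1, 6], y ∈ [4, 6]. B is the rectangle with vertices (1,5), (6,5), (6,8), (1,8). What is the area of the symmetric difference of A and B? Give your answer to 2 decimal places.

|A∩B|: x∈[1,6], y∈[5,6] → 5·1 = 5.
|A △ B| = |A| + |B| − 2·|A∩B| = 10 + 15 − 10 = 15.00.

15.00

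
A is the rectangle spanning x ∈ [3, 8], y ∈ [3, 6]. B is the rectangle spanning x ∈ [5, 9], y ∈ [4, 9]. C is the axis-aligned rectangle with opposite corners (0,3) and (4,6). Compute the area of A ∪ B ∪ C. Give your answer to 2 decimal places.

By inclusion–exclusion:
Individual areas: |A| = 15, |B| = 20, |C| = 12.
|A∩B|: x∈[5,8], y∈[4,6] → 3·2 = 6.
|A∩C|: x∈[3,4], y∈[3,6] → 1·3 = 3.
|B∩C| = 0 (no overlap).
|A∩B∩C| = 0.
|A ∪ B ∪ C| = 47 − 9 + 0 = 38.00.

38.00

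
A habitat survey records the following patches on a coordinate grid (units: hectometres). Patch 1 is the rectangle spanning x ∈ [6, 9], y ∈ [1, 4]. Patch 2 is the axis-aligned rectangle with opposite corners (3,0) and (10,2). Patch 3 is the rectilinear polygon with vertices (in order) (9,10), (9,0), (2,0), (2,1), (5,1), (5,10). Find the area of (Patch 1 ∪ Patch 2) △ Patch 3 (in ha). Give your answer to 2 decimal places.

31.00

|Patch 1 ∪ Patch 2| = 20.
|(Patch 1 ∪ Patch 2) ∩ Patch 3| = 16.
|(Patch 1 ∪ Patch 2) △ Patch 3| = 20 + 43 − 32 = 31.00.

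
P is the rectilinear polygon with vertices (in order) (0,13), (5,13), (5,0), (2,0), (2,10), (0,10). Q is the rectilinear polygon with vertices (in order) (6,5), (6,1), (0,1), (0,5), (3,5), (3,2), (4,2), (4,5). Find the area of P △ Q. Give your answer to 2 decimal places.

48.00

|P| = 45, |Q| = 21, |P∩Q| = 9.
|P △ Q| = |P| + |Q| − 2·|P∩Q| = 45 + 21 − 18 = 48.00.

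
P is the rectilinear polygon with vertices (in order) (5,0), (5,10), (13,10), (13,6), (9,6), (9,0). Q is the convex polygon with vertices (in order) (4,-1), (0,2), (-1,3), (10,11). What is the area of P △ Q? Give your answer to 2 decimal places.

67.56

|P| = 56, |Q| = 42.5, |P∩Q| = 15.4716.
|P △ Q| = |P| + |Q| − 2·|P∩Q| = 56 + 42.5 − 30.9432 = 67.56.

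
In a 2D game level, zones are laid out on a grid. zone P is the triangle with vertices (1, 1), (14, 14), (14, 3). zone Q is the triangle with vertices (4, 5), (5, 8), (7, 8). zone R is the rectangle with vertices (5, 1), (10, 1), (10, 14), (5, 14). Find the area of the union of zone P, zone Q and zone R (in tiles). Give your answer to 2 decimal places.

By inclusion–exclusion:
Individual areas: |zone P| = 71.5, |zone Q| = 3, |zone R| = 65.
|zone P∩zone Q| = 0.
|zone P∩zone R| = 27.5.
|zone Q∩zone R| = 2.
|zone P∩zone Q∩zone R| = 0.
|zone P ∪ zone Q ∪ zone R| = 139.5 − 29.5 + 0 = 110.00.

110.00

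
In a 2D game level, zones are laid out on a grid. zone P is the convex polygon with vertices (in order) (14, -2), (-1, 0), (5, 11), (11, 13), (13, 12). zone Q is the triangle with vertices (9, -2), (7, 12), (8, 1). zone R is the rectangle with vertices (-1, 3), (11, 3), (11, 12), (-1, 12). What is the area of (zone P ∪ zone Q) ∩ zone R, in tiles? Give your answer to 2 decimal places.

69.96

The region (zone P ∪ zone Q) ∩ zone R is the polygon with vertices (5,11), (7.029,11.677), (7,12), (7.045,11.682), (8,12), (11,12), (11,3), (0.636,3).
By the shoelace formula its area is 69.96.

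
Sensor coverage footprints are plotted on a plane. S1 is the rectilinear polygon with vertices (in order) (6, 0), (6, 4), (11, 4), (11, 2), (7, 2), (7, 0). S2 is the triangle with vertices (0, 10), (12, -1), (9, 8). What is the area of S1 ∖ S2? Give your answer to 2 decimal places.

5.94

|S1| = 12, |S1∩S2| = 6.0606.
|S1 ∖ S2| = |S1| − |S1∩S2| = 12 − 6.0606 = 5.94.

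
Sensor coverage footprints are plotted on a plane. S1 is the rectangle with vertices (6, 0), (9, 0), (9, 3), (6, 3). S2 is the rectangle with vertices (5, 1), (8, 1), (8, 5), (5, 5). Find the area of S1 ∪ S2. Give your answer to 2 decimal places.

17.00

By inclusion–exclusion:
Individual areas: |S1| = 9, |S2| = 12.
|S1∩S2|: x∈[6,8], y∈[1,3] → 2·2 = 4.
|S1 ∪ S2| = 21 − 4 = 17.00.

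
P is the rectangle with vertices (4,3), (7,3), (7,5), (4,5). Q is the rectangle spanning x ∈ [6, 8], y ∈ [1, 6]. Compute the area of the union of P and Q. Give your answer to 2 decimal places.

14.00

By inclusion–exclusion:
Individual areas: |P| = 6, |Q| = 10.
|P∩Q|: x∈[6,7], y∈[3,5] → 1·2 = 2.
|P ∪ Q| = 16 − 2 = 14.00.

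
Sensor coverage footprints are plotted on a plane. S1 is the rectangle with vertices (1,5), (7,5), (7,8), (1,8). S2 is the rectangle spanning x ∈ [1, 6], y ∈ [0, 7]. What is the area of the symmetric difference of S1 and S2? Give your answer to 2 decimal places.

|S1∩S2|: x∈[1,6], y∈[5,7] → 5·2 = 10.
|S1 △ S2| = |S1| + |S2| − 2·|S1∩S2| = 18 + 35 − 20 = 33.00.

33.00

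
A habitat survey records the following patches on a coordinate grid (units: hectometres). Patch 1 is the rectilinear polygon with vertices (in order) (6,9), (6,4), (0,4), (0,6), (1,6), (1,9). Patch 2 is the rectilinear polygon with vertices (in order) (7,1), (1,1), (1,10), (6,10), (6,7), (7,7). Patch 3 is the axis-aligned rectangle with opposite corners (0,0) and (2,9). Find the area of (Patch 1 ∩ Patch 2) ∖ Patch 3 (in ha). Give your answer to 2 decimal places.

20.00

|Patch 1 ∩ Patch 2| = 25.
|(Patch 1 ∩ Patch 2) ∩ Patch 3| = 5.
|(Patch 1 ∩ Patch 2) ∖ Patch 3| = 25 − 5 = 20.00.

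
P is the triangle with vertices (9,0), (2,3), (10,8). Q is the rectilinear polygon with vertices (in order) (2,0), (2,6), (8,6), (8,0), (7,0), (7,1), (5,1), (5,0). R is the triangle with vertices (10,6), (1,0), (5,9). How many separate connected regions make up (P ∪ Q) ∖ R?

(P ∪ Q) ∖ R splits into 3 disjoint pieces (area 20.7489, area 3.125, area 1.4001).

3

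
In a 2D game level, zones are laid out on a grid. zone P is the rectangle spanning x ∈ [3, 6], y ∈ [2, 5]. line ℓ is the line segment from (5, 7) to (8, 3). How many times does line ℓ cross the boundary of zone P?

0

The segment lies entirely outside zone P and never meets its boundary.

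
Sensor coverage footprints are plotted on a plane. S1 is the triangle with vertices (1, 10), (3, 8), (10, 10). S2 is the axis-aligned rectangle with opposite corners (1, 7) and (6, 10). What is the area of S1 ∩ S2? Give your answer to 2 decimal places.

6.71

The intersection is the polygon with vertices (3,8), (1,10), (6,10), (6,8.857).
By the shoelace formula its area is 6.71.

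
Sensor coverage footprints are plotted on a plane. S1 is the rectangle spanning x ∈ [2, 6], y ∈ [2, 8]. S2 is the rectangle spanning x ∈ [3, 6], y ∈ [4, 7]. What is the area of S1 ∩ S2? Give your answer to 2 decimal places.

9.00

|S1∩S2|: x∈[3,6], y∈[4,7] → 3·3 = 9.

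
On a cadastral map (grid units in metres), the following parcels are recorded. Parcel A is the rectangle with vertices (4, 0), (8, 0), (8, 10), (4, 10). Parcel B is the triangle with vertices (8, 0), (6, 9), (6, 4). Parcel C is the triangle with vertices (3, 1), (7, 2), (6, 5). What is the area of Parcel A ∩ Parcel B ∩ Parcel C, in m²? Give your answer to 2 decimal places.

0.50

The intersection is the polygon with vertices (6,5), (7,2), (6,4).
By the shoelace formula its area is 0.50.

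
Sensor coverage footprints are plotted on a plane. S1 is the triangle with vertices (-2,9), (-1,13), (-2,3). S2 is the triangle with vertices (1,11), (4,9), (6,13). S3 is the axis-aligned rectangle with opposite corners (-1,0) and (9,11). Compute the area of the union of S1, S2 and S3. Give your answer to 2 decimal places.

By inclusion–exclusion:
Individual areas: |S1| = 3, |S2| = 8, |S3| = 110.
|S1∩S2| = 0.
|S1∩S3| = 0.
|S2∩S3| = 4.
|S1∩S2∩S3| = 0.
|S1 ∪ S2 ∪ S3| = 121 − 4 + 0 = 117.00.

117.00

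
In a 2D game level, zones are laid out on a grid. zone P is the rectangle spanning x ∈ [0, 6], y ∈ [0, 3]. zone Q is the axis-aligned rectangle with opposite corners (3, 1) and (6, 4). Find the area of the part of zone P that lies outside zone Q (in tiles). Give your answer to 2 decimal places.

12.00

|zone P∩zone Q|: x∈[3,6], y∈[1,3] → 3·2 = 6.
|zone P| = 18.
|zone P ∖ zone Q| = |zone P| − |zone P∩zone Q| = 18 − 6 = 12.00.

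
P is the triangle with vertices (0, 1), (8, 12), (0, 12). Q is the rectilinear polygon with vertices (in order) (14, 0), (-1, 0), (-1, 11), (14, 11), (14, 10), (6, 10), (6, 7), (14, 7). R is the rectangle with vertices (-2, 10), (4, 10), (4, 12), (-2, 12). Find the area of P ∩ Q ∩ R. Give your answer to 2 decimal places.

The intersection is the polygon with vertices (0,11), (4,11), (4,10), (0,10).
By the shoelace formula its area is 4.00.

4.00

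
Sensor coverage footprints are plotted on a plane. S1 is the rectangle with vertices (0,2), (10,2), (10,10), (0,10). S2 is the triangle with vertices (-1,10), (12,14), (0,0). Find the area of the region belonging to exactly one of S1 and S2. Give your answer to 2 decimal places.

64.71

|S1| = 80, |S2| = 67, |S1∩S2| = 41.1429.
|S1 △ S2| = |S1| + |S2| − 2·|S1∩S2| = 80 + 67 − 82.2857 = 64.71.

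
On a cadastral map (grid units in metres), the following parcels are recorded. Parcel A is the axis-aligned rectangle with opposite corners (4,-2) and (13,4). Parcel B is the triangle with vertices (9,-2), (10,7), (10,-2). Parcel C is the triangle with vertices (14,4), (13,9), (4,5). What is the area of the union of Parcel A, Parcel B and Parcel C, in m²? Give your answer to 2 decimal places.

78.63

By inclusion–exclusion:
Individual areas: |Parcel A| = 54, |Parcel B| = 4.5, |Parcel C| = 24.5.
|Parcel A∩Parcel B| = 4.
|Parcel A∩Parcel C| = 0.
|Parcel B∩Parcel C| = 0.3714.
|Parcel A∩Parcel B∩Parcel C| = 0.
|Parcel A ∪ Parcel B ∪ Parcel C| = 83 − 4.3714 + 0 = 78.63.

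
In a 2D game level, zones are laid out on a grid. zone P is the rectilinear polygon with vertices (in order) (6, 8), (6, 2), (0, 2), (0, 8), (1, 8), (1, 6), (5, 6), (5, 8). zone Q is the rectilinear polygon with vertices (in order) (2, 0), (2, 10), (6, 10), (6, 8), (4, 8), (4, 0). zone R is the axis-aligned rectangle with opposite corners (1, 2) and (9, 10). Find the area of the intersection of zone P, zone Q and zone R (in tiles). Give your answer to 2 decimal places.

8.00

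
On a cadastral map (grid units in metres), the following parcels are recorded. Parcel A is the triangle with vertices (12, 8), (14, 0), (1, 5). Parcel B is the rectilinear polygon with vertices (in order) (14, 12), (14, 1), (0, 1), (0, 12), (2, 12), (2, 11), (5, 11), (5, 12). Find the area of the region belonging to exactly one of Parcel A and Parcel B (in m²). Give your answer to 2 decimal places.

106.35

|Parcel A| = 47, |Parcel B| = 151, |Parcel A∩Parcel B| = 45.825.
|Parcel A △ Parcel B| = |Parcel A| + |Parcel B| − 2·|Parcel A∩Parcel B| = 47 + 151 − 91.65 = 106.35.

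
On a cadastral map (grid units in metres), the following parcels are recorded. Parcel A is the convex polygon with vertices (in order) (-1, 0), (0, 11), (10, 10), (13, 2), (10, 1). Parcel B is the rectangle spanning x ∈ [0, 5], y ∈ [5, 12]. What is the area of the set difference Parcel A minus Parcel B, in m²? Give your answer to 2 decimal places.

89.75

|Parcel A| = 118.5, |Parcel A∩Parcel B| = 28.75.
|Parcel A ∖ Parcel B| = |Parcel A| − |Parcel A∩Parcel B| = 118.5 − 28.75 = 89.75.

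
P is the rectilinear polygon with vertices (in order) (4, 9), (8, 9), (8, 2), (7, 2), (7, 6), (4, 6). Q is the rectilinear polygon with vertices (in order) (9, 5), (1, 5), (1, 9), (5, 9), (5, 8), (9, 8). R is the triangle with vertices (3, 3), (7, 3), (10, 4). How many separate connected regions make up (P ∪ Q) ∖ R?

2

(P ∪ Q) ∖ R splits into 2 disjoint pieces (area 32.3571, area 1.1667).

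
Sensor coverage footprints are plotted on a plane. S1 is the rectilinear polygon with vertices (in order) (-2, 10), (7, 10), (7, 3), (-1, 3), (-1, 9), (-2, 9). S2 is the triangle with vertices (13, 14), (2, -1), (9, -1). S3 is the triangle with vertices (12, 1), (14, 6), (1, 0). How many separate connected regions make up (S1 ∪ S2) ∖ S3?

2

(S1 ∪ S2) ∖ S3 splits into 2 disjoint pieces (area 82.8856, area 9.8038).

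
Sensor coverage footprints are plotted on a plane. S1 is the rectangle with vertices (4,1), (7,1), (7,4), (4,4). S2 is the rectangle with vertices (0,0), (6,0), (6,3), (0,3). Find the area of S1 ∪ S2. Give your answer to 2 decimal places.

23.00

By inclusion–exclusion:
Individual areas: |S1| = 9, |S2| = 18.
|S1∩S2|: x∈[4,6], y∈[1,3] → 2·2 = 4.
|S1 ∪ S2| = 27 − 4 = 23.00.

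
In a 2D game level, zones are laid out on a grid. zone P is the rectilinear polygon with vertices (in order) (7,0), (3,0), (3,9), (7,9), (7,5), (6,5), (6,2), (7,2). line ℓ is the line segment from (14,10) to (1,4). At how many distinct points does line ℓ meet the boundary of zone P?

The segment meets the boundary at (3,4.923), (7,6.769).

2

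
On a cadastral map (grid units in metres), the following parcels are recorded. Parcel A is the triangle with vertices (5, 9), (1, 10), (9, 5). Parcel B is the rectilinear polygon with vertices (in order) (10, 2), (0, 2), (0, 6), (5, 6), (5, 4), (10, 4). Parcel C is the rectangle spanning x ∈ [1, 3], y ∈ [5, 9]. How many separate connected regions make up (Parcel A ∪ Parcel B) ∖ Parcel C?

2

(Parcel A ∪ Parcel B) ∖ Parcel C splits into 2 disjoint pieces (area 5.95, area 28).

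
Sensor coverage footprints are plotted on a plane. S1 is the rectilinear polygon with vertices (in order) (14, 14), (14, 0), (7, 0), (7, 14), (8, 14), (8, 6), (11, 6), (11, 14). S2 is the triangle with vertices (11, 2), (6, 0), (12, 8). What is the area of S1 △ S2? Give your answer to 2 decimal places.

|S1| = 74, |S2| = 14, |S1∩S2| = 13.3667.
|S1 △ S2| = |S1| + |S2| − 2·|S1∩S2| = 74 + 14 − 26.7333 = 61.27.

61.27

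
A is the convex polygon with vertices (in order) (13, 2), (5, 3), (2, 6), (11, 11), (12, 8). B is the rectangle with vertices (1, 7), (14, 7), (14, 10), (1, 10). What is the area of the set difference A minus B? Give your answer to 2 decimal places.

41.58

|A| = 57.5, |A∩B| = 15.9167.
|A ∖ B| = |A| − |A∩B| = 57.5 − 15.9167 = 41.58.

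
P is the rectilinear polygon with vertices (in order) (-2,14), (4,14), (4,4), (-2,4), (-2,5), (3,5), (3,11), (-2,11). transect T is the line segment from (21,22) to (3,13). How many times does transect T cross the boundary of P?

1

The segment meets the boundary at (4,13.5).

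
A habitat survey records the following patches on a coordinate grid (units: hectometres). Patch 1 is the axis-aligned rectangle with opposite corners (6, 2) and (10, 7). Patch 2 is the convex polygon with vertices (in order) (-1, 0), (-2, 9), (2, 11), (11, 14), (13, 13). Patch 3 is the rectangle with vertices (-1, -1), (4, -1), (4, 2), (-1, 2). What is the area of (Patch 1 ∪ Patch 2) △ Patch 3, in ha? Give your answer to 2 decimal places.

114.56

|Patch 1 ∪ Patch 2| = 103.8654.
|(Patch 1 ∪ Patch 2) ∩ Patch 3| = 2.1538.
|(Patch 1 ∪ Patch 2) △ Patch 3| = 103.8654 + 15 − 4.3077 = 114.56.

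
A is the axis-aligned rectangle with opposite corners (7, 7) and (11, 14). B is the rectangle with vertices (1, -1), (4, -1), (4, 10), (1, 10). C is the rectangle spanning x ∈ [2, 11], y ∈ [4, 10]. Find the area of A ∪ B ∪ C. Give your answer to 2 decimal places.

By inclusion–exclusion:
Individual areas: |A| = 28, |B| = 33, |C| = 54.
|A∩B| = 0 (no overlap).
|A∩C|: x∈[7,11], y∈[7,10] → 4·3 = 12.
|B∩C|: x∈[2,4], y∈[4,10] → 2·6 = 12.
|A∩B∩C| = 0.
|A ∪ B ∪ C| = 115 − 24 + 0 = 91.00.

91.00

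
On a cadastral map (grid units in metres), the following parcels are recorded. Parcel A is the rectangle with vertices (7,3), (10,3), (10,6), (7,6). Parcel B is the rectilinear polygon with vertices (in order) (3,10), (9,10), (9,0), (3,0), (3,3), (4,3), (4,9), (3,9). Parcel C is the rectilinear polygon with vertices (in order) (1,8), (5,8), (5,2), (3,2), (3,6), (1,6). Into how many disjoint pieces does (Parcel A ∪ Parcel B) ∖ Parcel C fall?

1

(Parcel A ∪ Parcel B) ∖ Parcel C is a single connected region.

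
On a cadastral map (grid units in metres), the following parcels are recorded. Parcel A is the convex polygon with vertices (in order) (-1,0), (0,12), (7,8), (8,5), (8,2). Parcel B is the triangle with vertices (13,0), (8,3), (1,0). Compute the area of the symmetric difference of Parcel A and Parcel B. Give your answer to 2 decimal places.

86.65

|Parcel A| = 73.5, |Parcel B| = 18, |Parcel A∩Parcel B| = 2.4231.
|Parcel A △ Parcel B| = |Parcel A| + |Parcel B| − 2·|Parcel A∩Parcel B| = 73.5 + 18 − 4.8462 = 86.65.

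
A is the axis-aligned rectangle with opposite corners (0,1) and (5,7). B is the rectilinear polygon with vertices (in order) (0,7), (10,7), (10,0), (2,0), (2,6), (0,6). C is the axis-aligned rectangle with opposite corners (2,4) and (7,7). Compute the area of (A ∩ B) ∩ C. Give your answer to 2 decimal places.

The region (A ∩ B) ∩ C is the polygon with vertices (2,6), (2,7), (5,7), (5,4), (2,4).
By the shoelace formula its area is 9.00.

9.00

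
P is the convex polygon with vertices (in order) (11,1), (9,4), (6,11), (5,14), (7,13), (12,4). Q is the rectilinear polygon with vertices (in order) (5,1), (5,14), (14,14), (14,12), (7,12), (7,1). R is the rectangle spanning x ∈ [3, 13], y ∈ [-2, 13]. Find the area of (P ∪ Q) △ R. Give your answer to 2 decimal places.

|P ∪ Q| = 62.0556.
|(P ∪ Q) ∩ R| = 52.0556.
|(P ∪ Q) △ R| = 62.0556 + 150 − 104.1111 = 107.94.

107.94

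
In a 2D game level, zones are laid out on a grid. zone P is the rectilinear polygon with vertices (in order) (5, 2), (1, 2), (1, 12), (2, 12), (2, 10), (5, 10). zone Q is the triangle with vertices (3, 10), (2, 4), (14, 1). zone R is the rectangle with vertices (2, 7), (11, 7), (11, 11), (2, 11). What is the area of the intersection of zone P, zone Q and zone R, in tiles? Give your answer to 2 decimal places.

The intersection is the polygon with vertices (3,10), (5,8.364), (5,7), (2.5,7).
By the shoelace formula its area is 5.11.

5.11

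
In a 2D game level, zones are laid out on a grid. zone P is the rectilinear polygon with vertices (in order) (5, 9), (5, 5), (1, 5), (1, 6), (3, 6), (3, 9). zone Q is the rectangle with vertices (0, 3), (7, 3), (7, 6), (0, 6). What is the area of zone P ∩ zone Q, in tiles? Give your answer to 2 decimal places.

4.00

The intersection is the polygon with vertices (5,5), (1,5), (1,6), (3,6), (5,6).
By the shoelace formula its area is 4.00.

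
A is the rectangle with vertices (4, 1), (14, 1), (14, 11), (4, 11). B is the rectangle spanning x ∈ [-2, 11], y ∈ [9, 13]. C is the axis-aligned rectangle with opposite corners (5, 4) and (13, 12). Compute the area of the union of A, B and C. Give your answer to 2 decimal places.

By inclusion–exclusion:
Individual areas: |A| = 100, |B| = 52, |C| = 64.
|A∩B|: x∈[4,11], y∈[9,11] → 7·2 = 14.
|A∩C|: x∈[5,13], y∈[4,11] → 8·7 = 56.
|B∩C|: x∈[5,11], y∈[9,12] → 6·3 = 18.
|A∩B∩C| = 12.
|A ∪ B ∪ C| = 216 − 88 + 12 = 140.00.

140.00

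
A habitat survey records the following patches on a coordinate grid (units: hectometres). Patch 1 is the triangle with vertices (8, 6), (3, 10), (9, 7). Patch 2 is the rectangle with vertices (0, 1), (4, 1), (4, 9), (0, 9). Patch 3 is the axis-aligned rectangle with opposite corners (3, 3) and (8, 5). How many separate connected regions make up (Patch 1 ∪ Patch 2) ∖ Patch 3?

(Patch 1 ∪ Patch 2) ∖ Patch 3 splits into 2 disjoint pieces (area 4.5, area 30).

2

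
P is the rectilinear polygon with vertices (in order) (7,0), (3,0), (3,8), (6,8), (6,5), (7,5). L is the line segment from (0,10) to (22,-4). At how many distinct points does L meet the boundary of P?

The segment meets the boundary at (6,6.182), (3.143,8).

2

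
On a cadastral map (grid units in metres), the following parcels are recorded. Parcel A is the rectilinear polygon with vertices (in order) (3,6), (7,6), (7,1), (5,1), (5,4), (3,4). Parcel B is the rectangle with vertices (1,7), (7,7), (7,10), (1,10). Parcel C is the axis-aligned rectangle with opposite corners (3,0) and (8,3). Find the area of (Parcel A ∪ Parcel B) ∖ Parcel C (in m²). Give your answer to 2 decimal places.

28.00

|Parcel A ∪ Parcel B| = 32.
|(Parcel A ∪ Parcel B) ∩ Parcel C| = 4.
|(Parcel A ∪ Parcel B) ∖ Parcel C| = 32 − 4 = 28.00.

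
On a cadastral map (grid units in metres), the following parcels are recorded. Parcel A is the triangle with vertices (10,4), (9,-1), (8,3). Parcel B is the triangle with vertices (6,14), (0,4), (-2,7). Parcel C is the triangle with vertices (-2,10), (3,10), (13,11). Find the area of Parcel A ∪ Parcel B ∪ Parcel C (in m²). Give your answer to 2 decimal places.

By inclusion–exclusion:
Individual areas: |Parcel A| = 4.5, |Parcel B| = 19, |Parcel C| = 2.5.
|Parcel A∩Parcel B| = 0.
|Parcel A∩Parcel C| = 0.
|Parcel B∩Parcel C| = 0.6456.
|Parcel A∩Parcel B∩Parcel C| = 0.
|Parcel A ∪ Parcel B ∪ Parcel C| = 26 − 0.6456 + 0 = 25.35.

25.35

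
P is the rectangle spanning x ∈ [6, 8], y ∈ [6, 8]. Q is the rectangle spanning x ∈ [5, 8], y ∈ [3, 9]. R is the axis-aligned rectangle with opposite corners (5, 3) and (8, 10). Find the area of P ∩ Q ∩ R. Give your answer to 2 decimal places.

The intersection is the polygon with vertices (6,6), (6,8), (8,8), (8,6).
By the shoelace formula its area is 4.00.

4.00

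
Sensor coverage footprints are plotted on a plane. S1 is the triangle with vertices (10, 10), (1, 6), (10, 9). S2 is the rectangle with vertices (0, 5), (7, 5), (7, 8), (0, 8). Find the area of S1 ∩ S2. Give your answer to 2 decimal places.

1.50

The intersection is the polygon with vertices (1,6), (5.5,8), (7,8).
By the shoelace formula its area is 1.50.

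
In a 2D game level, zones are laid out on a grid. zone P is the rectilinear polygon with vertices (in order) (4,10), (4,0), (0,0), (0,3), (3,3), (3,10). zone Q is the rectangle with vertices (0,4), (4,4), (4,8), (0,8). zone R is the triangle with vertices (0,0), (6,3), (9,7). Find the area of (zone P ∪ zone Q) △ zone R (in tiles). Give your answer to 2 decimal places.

|zone P ∪ zone Q| = 31.
|(zone P ∪ zone Q) ∩ zone R| = 2.2222.
|(zone P ∪ zone Q) △ zone R| = 31 + 7.5 − 4.4444 = 34.06.

34.06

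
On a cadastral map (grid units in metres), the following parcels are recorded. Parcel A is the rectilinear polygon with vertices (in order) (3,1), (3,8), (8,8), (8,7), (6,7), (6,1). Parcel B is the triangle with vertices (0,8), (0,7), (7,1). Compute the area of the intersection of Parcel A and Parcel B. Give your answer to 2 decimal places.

The intersection is the polygon with vertices (3,5), (6,2), (6,1.857), (3,4.429).
By the shoelace formula its area is 1.07.

1.07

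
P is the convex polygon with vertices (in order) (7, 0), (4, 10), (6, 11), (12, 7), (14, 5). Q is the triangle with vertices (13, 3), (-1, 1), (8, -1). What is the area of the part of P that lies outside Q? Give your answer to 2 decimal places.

|P| = 54.5, |P∩Q| = 4.6783.
|P ∖ Q| = |P| − |P∩Q| = 54.5 − 4.6783 = 49.82.

49.82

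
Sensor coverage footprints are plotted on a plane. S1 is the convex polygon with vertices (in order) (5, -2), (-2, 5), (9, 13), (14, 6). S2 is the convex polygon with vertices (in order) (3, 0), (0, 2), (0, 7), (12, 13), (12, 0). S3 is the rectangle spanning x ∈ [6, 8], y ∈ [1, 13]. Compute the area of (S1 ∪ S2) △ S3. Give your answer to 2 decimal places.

116.64

|S1 ∪ S2| = 134.8244.
|(S1 ∪ S2) ∩ S3| = 21.0909.
|(S1 ∪ S2) △ S3| = 134.8244 + 24 − 42.1818 = 116.64.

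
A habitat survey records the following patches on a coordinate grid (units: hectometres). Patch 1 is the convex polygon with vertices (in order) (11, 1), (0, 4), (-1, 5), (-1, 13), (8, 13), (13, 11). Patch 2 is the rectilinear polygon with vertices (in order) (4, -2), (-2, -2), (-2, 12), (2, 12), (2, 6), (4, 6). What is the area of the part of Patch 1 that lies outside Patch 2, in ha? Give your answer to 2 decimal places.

103.32

|Patch 1| = 133, |Patch 1∩Patch 2| = 29.6818.
|Patch 1 ∖ Patch 2| = |Patch 1| − |Patch 1∩Patch 2| = 133 − 29.6818 = 103.32.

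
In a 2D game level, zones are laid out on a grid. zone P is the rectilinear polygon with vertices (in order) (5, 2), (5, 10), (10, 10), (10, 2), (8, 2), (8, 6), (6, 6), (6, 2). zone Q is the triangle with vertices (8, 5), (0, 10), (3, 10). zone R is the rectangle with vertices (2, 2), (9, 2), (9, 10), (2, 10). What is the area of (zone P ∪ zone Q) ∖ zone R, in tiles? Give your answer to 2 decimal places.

|zone P ∪ zone Q| = 38.1125.
|(zone P ∪ zone Q) ∩ zone R| = 28.8625.
|(zone P ∪ zone Q) ∖ zone R| = 38.1125 − 28.8625 = 9.25.

9.25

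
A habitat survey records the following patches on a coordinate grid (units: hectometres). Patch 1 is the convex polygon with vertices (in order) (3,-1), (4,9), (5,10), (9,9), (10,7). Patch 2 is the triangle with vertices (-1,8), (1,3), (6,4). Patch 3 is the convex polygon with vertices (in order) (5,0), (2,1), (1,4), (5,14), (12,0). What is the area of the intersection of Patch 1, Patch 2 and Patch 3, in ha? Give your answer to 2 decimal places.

The intersection is the polygon with vertices (6,4), (3.449,3.49), (3.635,5.351).
By the shoelace formula its area is 2.33.

2.33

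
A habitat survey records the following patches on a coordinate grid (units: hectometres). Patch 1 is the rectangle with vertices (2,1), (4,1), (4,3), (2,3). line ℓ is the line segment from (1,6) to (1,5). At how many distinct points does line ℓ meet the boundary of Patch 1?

The segment lies entirely outside Patch 1 and never meets its boundary.

0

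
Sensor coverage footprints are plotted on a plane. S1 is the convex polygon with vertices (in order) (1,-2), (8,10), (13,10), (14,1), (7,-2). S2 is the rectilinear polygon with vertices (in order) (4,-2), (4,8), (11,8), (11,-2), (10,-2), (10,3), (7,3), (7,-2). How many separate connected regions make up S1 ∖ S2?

3

S1 ∖ S2 splits into 3 disjoint pieces (area 7.7143, area 31.5952, area 13.0714).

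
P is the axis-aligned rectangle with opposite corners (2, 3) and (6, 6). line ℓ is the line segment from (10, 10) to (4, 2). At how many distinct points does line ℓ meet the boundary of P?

2

The segment meets the boundary at (4.75,3), (6,4.667).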